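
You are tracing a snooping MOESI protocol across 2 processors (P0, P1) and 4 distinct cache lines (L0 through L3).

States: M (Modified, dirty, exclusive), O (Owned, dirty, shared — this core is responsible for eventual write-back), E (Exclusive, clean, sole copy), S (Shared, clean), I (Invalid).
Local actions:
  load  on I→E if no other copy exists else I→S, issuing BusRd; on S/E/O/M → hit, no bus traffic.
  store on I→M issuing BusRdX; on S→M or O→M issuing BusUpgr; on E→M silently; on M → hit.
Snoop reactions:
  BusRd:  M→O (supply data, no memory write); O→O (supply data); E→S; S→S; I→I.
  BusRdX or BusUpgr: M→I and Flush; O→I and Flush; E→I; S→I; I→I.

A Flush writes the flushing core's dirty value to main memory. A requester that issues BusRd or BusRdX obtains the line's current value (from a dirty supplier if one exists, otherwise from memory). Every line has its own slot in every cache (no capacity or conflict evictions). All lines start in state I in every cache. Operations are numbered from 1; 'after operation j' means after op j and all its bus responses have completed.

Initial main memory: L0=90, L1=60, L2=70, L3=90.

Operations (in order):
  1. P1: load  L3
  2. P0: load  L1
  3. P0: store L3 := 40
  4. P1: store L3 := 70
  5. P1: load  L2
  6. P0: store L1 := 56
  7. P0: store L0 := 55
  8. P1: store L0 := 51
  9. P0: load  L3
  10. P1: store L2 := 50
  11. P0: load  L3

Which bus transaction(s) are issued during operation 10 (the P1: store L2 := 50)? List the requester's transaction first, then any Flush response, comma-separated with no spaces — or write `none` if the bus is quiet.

bus = none

step 1: P1: load  L3  ⟶  IE  (L3)  txn=BusRd  M[L3]=90
step 2: P0: load  L1  ⟶  EI  (L1)  txn=BusRd  M[L1]=60
step 3: P0: store L3 := 40  ⟶  MI  (L3)  txn=BusRdX  M[L3]=90
step 4: P1: store L3 := 70  ⟶  IM  (L3)  txn=BusRdX+Flush  M[L3]=40
step 5: P1: load  L2  ⟶  IE  (L2)  txn=BusRd  M[L2]=70
step 6: P0: store L1 := 56  ⟶  MI  (L1)  txn=∅  M[L1]=60
step 7: P0: store L0 := 55  ⟶  MI  (L0)  txn=BusRdX  M[L0]=90
step 8: P1: store L0 := 51  ⟶  IM  (L0)  txn=BusRdX+Flush  M[L0]=55
step 9: P0: load  L3  ⟶  SO  (L3)  txn=BusRd  M[L3]=40
step 10: P1: store L2 := 50  ⟶  IM  (L2)  txn=∅  M[L2]=70
step 11: P0: load  L3  ⟶  SO  (L3)  txn=∅  M[L3]=40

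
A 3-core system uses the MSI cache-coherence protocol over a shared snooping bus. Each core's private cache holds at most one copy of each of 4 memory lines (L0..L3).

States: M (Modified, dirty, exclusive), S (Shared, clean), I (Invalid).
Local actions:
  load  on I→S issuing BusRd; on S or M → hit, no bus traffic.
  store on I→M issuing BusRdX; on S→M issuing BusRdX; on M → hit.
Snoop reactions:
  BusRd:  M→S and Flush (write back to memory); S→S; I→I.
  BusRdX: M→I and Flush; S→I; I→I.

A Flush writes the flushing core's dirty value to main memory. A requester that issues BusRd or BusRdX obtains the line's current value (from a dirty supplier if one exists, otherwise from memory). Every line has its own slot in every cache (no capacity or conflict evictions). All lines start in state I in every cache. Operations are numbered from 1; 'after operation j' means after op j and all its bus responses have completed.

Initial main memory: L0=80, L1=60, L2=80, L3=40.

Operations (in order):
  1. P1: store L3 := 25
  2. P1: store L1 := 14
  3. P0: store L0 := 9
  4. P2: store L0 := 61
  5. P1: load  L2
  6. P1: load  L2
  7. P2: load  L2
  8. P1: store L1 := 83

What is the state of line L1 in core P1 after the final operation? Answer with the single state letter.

  op1 P1: store L3 := 25 → I/M/I on L3; bus BusRdX; mem=40
  op2 P1: store L1 := 14 → I/M/I on L1; bus BusRdX; mem=60
  op3 P0: store L0 := 9 → M/I/I on L0; bus BusRdX; mem=80
  op4 P2: store L0 := 61 → I/I/M on L0; bus BusRdX Flush; mem=9
  op5 P1: load  L2 → I/S/I on L2; bus BusRd; mem=80
  op6 P1: load  L2 → I/S/I on L2; bus (none); mem=80
  op7 P2: load  L2 → I/S/S on L2; bus BusRd; mem=80
  op8 P1: store L1 := 83 → I/M/I on L1; bus (none); mem=60

state = M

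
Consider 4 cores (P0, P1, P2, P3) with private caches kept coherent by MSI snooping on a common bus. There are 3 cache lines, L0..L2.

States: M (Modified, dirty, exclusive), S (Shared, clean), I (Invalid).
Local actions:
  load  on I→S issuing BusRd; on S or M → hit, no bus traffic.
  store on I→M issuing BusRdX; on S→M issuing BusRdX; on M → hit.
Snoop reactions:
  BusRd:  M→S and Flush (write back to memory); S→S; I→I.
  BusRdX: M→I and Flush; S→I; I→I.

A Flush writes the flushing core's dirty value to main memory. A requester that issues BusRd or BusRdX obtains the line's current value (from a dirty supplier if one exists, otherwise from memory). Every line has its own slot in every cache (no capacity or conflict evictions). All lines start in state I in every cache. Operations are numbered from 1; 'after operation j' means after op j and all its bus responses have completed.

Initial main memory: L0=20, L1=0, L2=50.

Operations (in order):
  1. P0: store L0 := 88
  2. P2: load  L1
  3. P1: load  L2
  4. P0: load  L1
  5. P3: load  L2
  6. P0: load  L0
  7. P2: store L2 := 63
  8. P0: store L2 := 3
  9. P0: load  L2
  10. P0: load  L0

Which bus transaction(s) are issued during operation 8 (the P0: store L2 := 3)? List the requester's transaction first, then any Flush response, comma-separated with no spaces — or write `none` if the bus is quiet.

step 1: P0: store L0 := 88  ⟶  MIII  (L0)  txn=BusRdX  M[L0]=20
step 2: P2: load  L1  ⟶  IISI  (L1)  txn=BusRd  M[L1]=0
step 3: P1: load  L2  ⟶  ISII  (L2)  txn=BusRd  M[L2]=50
step 4: P0: load  L1  ⟶  SISI  (L1)  txn=BusRd  M[L1]=0
step 5: P3: load  L2  ⟶  ISIS  (L2)  txn=BusRd  M[L2]=50
step 6: P0: load  L0  ⟶  MIII  (L0)  txn=∅  M[L0]=20
step 7: P2: store L2 := 63  ⟶  IIMI  (L2)  txn=BusRdX  M[L2]=50
step 8: P0: store L2 := 3  ⟶  MIII  (L2)  txn=BusRdX+Flush  M[L2]=63
step 9: P0: load  L2  ⟶  MIII  (L2)  txn=∅  M[L2]=63
step 10: P0: load  L0  ⟶  MIII  (L0)  txn=∅  M[L0]=20

bus = BusRdX,Flush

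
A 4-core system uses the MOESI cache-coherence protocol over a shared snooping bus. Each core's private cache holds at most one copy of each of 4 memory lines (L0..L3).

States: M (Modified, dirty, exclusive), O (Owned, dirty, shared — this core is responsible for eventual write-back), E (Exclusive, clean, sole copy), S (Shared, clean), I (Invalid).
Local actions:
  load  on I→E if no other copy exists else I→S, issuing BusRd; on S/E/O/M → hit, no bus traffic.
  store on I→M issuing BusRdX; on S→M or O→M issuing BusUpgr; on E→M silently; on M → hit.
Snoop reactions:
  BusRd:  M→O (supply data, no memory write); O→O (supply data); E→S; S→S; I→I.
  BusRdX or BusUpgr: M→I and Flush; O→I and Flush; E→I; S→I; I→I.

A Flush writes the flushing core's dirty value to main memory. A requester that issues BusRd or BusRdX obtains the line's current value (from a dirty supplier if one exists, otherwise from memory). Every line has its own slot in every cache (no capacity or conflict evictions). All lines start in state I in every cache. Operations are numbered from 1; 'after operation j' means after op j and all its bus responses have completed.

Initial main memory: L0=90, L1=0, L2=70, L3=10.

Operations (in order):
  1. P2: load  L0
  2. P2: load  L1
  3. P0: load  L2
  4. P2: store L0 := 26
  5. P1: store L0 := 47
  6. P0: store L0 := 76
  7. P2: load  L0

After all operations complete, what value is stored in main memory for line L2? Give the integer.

[1] P2: load  L0 | P0:I, P1:I, P2:E(90), P3:I | bus: BusRd
[2] P2: load  L1 | P0:I, P1:I, P2:E(0), P3:I | bus: BusRd
[3] P0: load  L2 | P0:E(70), P1:I, P2:I, P3:I | bus: BusRd
[4] P2: store L0 := 26 | P0:I, P1:I, P2:M(26), P3:I | bus: none
[5] P1: store L0 := 47 | P0:I, P1:M(47), P2:I, P3:I | bus: BusRdX,Flush
[6] P0: store L0 := 76 | P0:M(76), P1:I, P2:I, P3:I | bus: BusRdX,Flush
[7] P2: load  L0 | P0:O(76), P1:I, P2:S(76), P3:I | bus: BusRd

memory[L2] = 70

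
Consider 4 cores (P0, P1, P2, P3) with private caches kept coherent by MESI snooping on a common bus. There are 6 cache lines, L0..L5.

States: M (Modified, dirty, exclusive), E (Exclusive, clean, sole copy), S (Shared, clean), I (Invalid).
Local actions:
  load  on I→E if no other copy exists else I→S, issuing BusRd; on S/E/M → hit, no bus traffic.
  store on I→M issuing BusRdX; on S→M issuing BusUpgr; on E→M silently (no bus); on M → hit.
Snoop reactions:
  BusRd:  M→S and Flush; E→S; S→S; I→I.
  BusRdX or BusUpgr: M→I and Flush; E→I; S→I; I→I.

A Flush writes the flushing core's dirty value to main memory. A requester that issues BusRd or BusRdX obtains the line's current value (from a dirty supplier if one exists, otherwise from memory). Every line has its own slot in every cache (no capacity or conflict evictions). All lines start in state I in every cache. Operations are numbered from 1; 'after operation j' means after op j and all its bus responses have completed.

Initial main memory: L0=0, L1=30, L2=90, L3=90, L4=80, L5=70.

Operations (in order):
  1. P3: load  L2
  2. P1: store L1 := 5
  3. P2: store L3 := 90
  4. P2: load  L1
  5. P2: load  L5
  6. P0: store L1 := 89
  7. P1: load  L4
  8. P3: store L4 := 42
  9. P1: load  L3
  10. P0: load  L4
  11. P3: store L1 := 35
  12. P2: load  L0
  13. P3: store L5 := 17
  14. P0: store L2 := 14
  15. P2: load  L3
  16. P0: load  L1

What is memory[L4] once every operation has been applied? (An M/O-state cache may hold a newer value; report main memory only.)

memory[L4] = 42

1. P3: load  L2  bus=[BusRd]  L2: P0=I P1=I P2=I P3=E  mem[L2]=90
2. P1: store L1 := 5  bus=[BusRdX]  L1: P0=I P1=M P2=I P3=I  mem[L1]=30
3. P2: store L3 := 90  bus=[BusRdX]  L3: P0=I P1=I P2=M P3=I  mem[L3]=90
4. P2: load  L1  bus=[BusRd,Flush]  L1: P0=I P1=S P2=S P3=I  mem[L1]=5
5. P2: load  L5  bus=[BusRd]  L5: P0=I P1=I P2=E P3=I  mem[L5]=70
6. P0: store L1 := 89  bus=[BusRdX]  L1: P0=M P1=I P2=I P3=I  mem[L1]=5
7. P1: load  L4  bus=[BusRd]  L4: P0=I P1=E P2=I P3=I  mem[L4]=80
8. P3: store L4 := 42  bus=[BusRdX]  L4: P0=I P1=I P2=I P3=M  mem[L4]=80
9. P1: load  L3  bus=[BusRd,Flush]  L3: P0=I P1=S P2=S P3=I  mem[L3]=90
10. P0: load  L4  bus=[BusRd,Flush]  L4: P0=S P1=I P2=I P3=S  mem[L4]=42
11. P3: store L1 := 35  bus=[BusRdX,Flush]  L1: P0=I P1=I P2=I P3=M  mem[L1]=89
12. P2: load  L0  bus=[BusRd]  L0: P0=I P1=I P2=E P3=I  mem[L0]=0
13. P3: store L5 := 17  bus=[BusRdX]  L5: P0=I P1=I P2=I P3=M  mem[L5]=70
14. P0: store L2 := 14  bus=[BusRdX]  L2: P0=M P1=I P2=I P3=I  mem[L2]=90
15. P2: load  L3  bus=[-]  L3: P0=I P1=S P2=S P3=I  mem[L3]=90
16. P0: load  L1  bus=[BusRd,Flush]  L1: P0=S P1=I P2=I P3=S  mem[L1]=35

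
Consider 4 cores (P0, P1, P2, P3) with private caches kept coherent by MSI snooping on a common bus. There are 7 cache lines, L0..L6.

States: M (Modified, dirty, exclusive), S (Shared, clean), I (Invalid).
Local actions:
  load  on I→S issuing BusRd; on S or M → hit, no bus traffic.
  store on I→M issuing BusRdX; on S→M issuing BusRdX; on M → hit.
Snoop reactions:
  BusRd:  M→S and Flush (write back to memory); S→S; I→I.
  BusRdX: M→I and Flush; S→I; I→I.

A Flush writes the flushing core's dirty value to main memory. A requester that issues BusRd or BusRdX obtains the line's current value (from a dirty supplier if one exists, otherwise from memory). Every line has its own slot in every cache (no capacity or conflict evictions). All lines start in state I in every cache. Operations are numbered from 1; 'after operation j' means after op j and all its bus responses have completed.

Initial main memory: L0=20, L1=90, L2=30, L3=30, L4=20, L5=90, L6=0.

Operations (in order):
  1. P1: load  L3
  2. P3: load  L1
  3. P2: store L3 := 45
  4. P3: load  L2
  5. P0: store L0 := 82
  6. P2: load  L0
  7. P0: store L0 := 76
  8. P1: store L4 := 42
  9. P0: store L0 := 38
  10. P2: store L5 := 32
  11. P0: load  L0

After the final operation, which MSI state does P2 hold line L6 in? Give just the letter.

1. P1: load  L3  bus=[BusRd]  L3: P0=I P1=S P2=I P3=I  mem[L3]=30
2. P3: load  L1  bus=[BusRd]  L1: P0=I P1=I P2=I P3=S  mem[L1]=90
3. P2: store L3 := 45  bus=[BusRdX]  L3: P0=I P1=I P2=M P3=I  mem[L3]=30
4. P3: load  L2  bus=[BusRd]  L2: P0=I P1=I P2=I P3=S  mem[L2]=30
5. P0: store L0 := 82  bus=[BusRdX]  L0: P0=M P1=I P2=I P3=I  mem[L0]=20
6. P2: load  L0  bus=[BusRd,Flush]  L0: P0=S P1=I P2=S P3=I  mem[L0]=82
7. P0: store L0 := 76  bus=[BusRdX]  L0: P0=M P1=I P2=I P3=I  mem[L0]=82
8. P1: store L4 := 42  bus=[BusRdX]  L4: P0=I P1=M P2=I P3=I  mem[L4]=20
9. P0: store L0 := 38  bus=[-]  L0: P0=M P1=I P2=I P3=I  mem[L0]=82
10. P2: store L5 := 32  bus=[BusRdX]  L5: P0=I P1=I P2=M P3=I  mem[L5]=90
11. P0: load  L0  bus=[-]  L0: P0=M P1=I P2=I P3=I  mem[L0]=82

state = I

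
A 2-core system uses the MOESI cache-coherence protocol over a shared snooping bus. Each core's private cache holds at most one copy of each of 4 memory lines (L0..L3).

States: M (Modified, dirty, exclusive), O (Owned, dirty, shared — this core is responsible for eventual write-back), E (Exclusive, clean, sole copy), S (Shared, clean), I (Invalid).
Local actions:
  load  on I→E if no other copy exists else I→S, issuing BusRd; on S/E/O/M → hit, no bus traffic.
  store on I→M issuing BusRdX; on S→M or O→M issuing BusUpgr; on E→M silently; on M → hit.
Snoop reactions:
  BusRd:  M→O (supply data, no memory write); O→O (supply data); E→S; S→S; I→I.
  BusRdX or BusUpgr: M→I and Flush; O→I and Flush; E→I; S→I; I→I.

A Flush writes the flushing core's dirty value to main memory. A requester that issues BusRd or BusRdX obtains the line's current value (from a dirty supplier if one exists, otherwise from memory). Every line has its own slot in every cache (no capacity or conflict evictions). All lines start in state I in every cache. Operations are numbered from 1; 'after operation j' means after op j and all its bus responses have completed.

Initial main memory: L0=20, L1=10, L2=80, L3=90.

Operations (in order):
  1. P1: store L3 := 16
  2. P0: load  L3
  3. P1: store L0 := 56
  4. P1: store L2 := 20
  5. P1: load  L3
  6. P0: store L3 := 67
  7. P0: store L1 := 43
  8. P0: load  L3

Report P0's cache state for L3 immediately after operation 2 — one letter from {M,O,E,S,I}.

state = S

1. P1: store L3 := 16  bus=[BusRdX]  L3: P0=I P1=M  mem[L3]=90
2. P0: load  L3  bus=[BusRd]  L3: P0=S P1=O  mem[L3]=90
3. P1: store L0 := 56  bus=[BusRdX]  L0: P0=I P1=M  mem[L0]=20
4. P1: store L2 := 20  bus=[BusRdX]  L2: P0=I P1=M  mem[L2]=80
5. P1: load  L3  bus=[-]  L3: P0=S P1=O  mem[L3]=90
6. P0: store L3 := 67  bus=[BusUpgr,Flush]  L3: P0=M P1=I  mem[L3]=16
7. P0: store L1 := 43  bus=[BusRdX]  L1: P0=M P1=I  mem[L1]=10
8. P0: load  L3  bus=[-]  L3: P0=M P1=I  mem[L3]=16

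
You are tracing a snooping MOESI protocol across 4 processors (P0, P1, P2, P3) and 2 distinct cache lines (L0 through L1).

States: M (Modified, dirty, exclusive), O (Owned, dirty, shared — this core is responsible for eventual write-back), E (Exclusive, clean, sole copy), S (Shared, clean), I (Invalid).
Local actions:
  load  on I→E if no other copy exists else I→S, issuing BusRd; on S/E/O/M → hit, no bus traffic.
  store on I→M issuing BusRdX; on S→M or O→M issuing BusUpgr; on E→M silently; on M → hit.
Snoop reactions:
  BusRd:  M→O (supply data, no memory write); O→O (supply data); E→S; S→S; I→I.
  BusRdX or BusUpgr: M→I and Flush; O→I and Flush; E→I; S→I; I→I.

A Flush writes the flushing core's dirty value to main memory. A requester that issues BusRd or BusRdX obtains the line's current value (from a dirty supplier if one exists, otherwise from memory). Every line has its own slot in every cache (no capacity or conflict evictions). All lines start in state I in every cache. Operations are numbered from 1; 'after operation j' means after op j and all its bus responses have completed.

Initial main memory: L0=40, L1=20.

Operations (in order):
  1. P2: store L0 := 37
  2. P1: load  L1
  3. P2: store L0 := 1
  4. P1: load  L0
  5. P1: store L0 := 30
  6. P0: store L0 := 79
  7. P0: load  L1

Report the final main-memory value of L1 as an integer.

memory[L1] = 20

step 1: P2: store L0 := 37  ⟶  IIMI  (L0)  txn=BusRdX  M[L0]=40
step 2: P1: load  L1  ⟶  IEII  (L1)  txn=BusRd  M[L1]=20
step 3: P2: store L0 := 1  ⟶  IIMI  (L0)  txn=∅  M[L0]=40
step 4: P1: load  L0  ⟶  ISOI  (L0)  txn=BusRd  M[L0]=40
step 5: P1: store L0 := 30  ⟶  IMII  (L0)  txn=BusUpgr+Flush  M[L0]=1
step 6: P0: store L0 := 79  ⟶  MIII  (L0)  txn=BusRdX+Flush  M[L0]=30
step 7: P0: load  L1  ⟶  SSII  (L1)  txn=BusRd  M[L1]=20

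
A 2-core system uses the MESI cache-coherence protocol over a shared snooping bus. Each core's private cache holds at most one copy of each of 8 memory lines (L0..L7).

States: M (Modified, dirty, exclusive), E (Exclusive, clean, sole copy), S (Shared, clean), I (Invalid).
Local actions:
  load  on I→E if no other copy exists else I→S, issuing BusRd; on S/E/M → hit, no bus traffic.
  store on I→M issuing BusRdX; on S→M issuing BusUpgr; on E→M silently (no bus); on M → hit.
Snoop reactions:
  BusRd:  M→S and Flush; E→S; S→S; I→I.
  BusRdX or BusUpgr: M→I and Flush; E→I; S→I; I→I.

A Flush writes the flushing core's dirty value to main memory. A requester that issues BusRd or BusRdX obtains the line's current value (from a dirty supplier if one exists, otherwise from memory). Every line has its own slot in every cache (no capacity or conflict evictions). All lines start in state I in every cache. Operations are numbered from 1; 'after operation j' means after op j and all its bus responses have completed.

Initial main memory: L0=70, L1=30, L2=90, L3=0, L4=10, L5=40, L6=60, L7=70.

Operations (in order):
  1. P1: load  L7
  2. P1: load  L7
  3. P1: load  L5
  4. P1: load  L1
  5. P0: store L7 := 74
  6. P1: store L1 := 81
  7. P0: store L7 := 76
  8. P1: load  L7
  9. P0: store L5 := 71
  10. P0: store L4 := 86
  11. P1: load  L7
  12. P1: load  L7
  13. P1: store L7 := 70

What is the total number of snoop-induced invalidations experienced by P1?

step 1: P1: load  L7  ⟶  IE  (L7)  txn=BusRd  M[L7]=70
step 2: P1: load  L7  ⟶  IE  (L7)  txn=∅  M[L7]=70
step 3: P1: load  L5  ⟶  IE  (L5)  txn=BusRd  M[L5]=40
step 4: P1: load  L1  ⟶  IE  (L1)  txn=BusRd  M[L1]=30
step 5: P0: store L7 := 74  ⟶  MI  (L7)  txn=BusRdX  M[L7]=70
step 6: P1: store L1 := 81  ⟶  IM  (L1)  txn=∅  M[L1]=30
step 7: P0: store L7 := 76  ⟶  MI  (L7)  txn=∅  M[L7]=70
step 8: P1: load  L7  ⟶  SS  (L7)  txn=BusRd+Flush  M[L7]=76
step 9: P0: store L5 := 71  ⟶  MI  (L5)  txn=BusRdX  M[L5]=40
step 10: P0: store L4 := 86  ⟶  MI  (L4)  txn=BusRdX  M[L4]=10
step 11: P1: load  L7  ⟶  SS  (L7)  txn=∅  M[L7]=76
step 12: P1: load  L7  ⟶  SS  (L7)  txn=∅  M[L7]=76
step 13: P1: store L7 := 70  ⟶  IM  (L7)  txn=BusUpgr  M[L7]=76

invalidations = 2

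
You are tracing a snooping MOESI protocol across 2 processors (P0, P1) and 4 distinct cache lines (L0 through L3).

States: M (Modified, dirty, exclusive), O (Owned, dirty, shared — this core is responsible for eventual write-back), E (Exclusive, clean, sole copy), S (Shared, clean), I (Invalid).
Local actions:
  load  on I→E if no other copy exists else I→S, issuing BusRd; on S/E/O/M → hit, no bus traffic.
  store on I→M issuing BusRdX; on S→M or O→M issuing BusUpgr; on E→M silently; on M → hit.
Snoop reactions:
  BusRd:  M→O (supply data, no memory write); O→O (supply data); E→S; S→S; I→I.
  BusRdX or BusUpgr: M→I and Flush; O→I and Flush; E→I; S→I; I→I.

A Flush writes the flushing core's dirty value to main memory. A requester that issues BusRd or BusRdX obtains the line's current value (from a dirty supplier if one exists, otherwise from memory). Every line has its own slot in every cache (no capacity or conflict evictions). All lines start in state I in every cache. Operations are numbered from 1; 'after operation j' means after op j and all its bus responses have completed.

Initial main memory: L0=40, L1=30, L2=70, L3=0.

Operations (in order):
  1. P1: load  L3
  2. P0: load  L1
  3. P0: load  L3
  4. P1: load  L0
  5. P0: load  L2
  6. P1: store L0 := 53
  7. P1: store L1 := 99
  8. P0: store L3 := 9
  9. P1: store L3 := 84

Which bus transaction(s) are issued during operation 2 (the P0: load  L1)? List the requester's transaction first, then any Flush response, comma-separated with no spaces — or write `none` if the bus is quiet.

bus = BusRd

1. P1: load  L3  bus=[BusRd]  L3: P0=I P1=E  mem[L3]=0
2. P0: load  L1  bus=[BusRd]  L1: P0=E P1=I  mem[L1]=30
3. P0: load  L3  bus=[BusRd]  L3: P0=S P1=S  mem[L3]=0
4. P1: load  L0  bus=[BusRd]  L0: P0=I P1=E  mem[L0]=40
5. P0: load  L2  bus=[BusRd]  L2: P0=E P1=I  mem[L2]=70
6. P1: store L0 := 53  bus=[-]  L0: P0=I P1=M  mem[L0]=40
7. P1: store L1 := 99  bus=[BusRdX]  L1: P0=I P1=M  mem[L1]=30
8. P0: store L3 := 9  bus=[BusUpgr]  L3: P0=M P1=I  mem[L3]=0
9. P1: store L3 := 84  bus=[BusRdX,Flush]  L3: P0=I P1=M  mem[L3]=9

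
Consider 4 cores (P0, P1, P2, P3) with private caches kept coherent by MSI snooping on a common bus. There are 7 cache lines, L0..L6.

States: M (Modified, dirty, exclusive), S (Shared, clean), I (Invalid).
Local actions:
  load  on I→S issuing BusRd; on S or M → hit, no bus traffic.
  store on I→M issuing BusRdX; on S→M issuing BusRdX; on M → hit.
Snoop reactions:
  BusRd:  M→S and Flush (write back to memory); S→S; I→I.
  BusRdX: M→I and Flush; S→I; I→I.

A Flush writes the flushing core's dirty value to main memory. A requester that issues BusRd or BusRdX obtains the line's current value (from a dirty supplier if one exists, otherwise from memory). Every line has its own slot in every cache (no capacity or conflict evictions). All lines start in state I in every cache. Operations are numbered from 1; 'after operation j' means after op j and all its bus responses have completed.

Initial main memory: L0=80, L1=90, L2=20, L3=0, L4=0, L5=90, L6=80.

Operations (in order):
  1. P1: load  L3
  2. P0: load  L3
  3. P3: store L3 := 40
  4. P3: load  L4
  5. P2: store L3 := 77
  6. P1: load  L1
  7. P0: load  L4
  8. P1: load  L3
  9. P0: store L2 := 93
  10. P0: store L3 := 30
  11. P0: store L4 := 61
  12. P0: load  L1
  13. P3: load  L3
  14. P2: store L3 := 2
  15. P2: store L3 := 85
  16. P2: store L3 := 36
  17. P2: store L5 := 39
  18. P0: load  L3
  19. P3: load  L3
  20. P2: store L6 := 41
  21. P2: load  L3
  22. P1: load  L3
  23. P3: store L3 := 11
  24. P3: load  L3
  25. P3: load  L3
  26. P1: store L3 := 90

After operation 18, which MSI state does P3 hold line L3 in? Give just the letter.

[1] P1: load  L3 | P0:I, P1:S(0), P2:I, P3:I | bus: BusRd
[2] P0: load  L3 | P0:S(0), P1:S(0), P2:I, P3:I | bus: BusRd
[3] P3: store L3 := 40 | P0:I, P1:I, P2:I, P3:M(40) | bus: BusRdX
[4] P3: load  L4 | P0:I, P1:I, P2:I, P3:S(0) | bus: BusRd
[5] P2: store L3 := 77 | P0:I, P1:I, P2:M(77), P3:I | bus: BusRdX,Flush
[6] P1: load  L1 | P0:I, P1:S(90), P2:I, P3:I | bus: BusRd
[7] P0: load  L4 | P0:S(0), P1:I, P2:I, P3:S(0) | bus: BusRd
[8] P1: load  L3 | P0:I, P1:S(77), P2:S(77), P3:I | bus: BusRd,Flush
[9] P0: store L2 := 93 | P0:M(93), P1:I, P2:I, P3:I | bus: BusRdX
[10] P0: store L3 := 30 | P0:M(30), P1:I, P2:I, P3:I | bus: BusRdX
[11] P0: store L4 := 61 | P0:M(61), P1:I, P2:I, P3:I | bus: BusRdX
[12] P0: load  L1 | P0:S(90), P1:S(90), P2:I, P3:I | bus: BusRd
[13] P3: load  L3 | P0:S(30), P1:I, P2:I, P3:S(30) | bus: BusRd,Flush
[14] P2: store L3 := 2 | P0:I, P1:I, P2:M(2), P3:I | bus: BusRdX
[15] P2: store L3 := 85 | P0:I, P1:I, P2:M(85), P3:I | bus: none
[16] P2: store L3 := 36 | P0:I, P1:I, P2:M(36), P3:I | bus: none
[17] P2: store L5 := 39 | P0:I, P1:I, P2:M(39), P3:I | bus: BusRdX
[18] P0: load  L3 | P0:S(36), P1:I, P2:S(36), P3:I | bus: BusRd,Flush
[19] P3: load  L3 | P0:S(36), P1:I, P2:S(36), P3:S(36) | bus: BusRd
[20] P2: store L6 := 41 | P0:I, P1:I, P2:M(41), P3:I | bus: BusRdX
[21] P2: load  L3 | P0:S(36), P1:I, P2:S(36), P3:S(36) | bus: none
[22] P1: load  L3 | P0:S(36), P1:S(36), P2:S(36), P3:S(36) | bus: BusRd
[23] P3: store L3 := 11 | P0:I, P1:I, P2:I, P3:M(11) | bus: BusRdX
[24] P3: load  L3 | P0:I, P1:I, P2:I, P3:M(11) | bus: none
[25] P3: load  L3 | P0:I, P1:I, P2:I, P3:M(11) | bus: none
[26] P1: store L3 := 90 | P0:I, P1:M(90), P2:I, P3:I | bus: BusRdX,Flush

state = I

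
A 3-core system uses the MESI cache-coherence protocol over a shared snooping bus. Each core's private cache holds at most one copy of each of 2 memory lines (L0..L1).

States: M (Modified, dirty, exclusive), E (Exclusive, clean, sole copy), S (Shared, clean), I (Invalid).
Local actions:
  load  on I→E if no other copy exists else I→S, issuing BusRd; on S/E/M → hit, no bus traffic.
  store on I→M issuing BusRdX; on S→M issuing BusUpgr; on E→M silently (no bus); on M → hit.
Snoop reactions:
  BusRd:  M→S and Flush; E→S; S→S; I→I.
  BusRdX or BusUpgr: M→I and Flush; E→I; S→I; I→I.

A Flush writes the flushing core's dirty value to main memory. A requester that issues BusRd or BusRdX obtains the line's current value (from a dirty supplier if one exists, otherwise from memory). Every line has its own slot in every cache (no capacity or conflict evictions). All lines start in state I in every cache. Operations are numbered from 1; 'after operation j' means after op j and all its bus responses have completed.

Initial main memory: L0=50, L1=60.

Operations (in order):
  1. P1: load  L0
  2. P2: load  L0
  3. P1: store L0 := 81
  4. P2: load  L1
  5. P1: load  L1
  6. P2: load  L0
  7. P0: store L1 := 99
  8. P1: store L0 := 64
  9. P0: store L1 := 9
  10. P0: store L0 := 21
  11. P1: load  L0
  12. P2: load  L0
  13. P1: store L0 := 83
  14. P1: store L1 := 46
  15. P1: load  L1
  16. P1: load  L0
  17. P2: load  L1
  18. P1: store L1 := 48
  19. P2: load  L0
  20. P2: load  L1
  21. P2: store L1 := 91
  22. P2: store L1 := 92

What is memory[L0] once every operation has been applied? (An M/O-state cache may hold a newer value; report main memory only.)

memory[L0] = 83

1. P1: load  L0  bus=[BusRd]  L0: P0=I P1=E P2=I  mem[L0]=50
2. P2: load  L0  bus=[BusRd]  L0: P0=I P1=S P2=S  mem[L0]=50
3. P1: store L0 := 81  bus=[BusUpgr]  L0: P0=I P1=M P2=I  mem[L0]=50
4. P2: load  L1  bus=[BusRd]  L1: P0=I P1=I P2=E  mem[L1]=60
5. P1: load  L1  bus=[BusRd]  L1: P0=I P1=S P2=S  mem[L1]=60
6. P2: load  L0  bus=[BusRd,Flush]  L0: P0=I P1=S P2=S  mem[L0]=81
7. P0: store L1 := 99  bus=[BusRdX]  L1: P0=M P1=I P2=I  mem[L1]=60
8. P1: store L0 := 64  bus=[BusUpgr]  L0: P0=I P1=M P2=I  mem[L0]=81
9. P0: store L1 := 9  bus=[-]  L1: P0=M P1=I P2=I  mem[L1]=60
10. P0: store L0 := 21  bus=[BusRdX,Flush]  L0: P0=M P1=I P2=I  mem[L0]=64
11. P1: load  L0  bus=[BusRd,Flush]  L0: P0=S P1=S P2=I  mem[L0]=21
12. P2: load  L0  bus=[BusRd]  L0: P0=S P1=S P2=S  mem[L0]=21
13. P1: store L0 := 83  bus=[BusUpgr]  L0: P0=I P1=M P2=I  mem[L0]=21
14. P1: store L1 := 46  bus=[BusRdX,Flush]  L1: P0=I P1=M P2=I  mem[L1]=9
15. P1: load  L1  bus=[-]  L1: P0=I P1=M P2=I  mem[L1]=9
16. P1: load  L0  bus=[-]  L0: P0=I P1=M P2=I  mem[L0]=21
17. P2: load  L1  bus=[BusRd,Flush]  L1: P0=I P1=S P2=S  mem[L1]=46
18. P1: store L1 := 48  bus=[BusUpgr]  L1: P0=I P1=M P2=I  mem[L1]=46
19. P2: load  L0  bus=[BusRd,Flush]  L0: P0=I P1=S P2=S  mem[L0]=83
20. P2: load  L1  bus=[BusRd,Flush]  L1: P0=I P1=S P2=S  mem[L1]=48
21. P2: store L1 := 91  bus=[BusUpgr]  L1: P0=I P1=I P2=M  mem[L1]=48
22. P2: store L1 := 92  bus=[-]  L1: P0=I P1=I P2=M  mem[L1]=48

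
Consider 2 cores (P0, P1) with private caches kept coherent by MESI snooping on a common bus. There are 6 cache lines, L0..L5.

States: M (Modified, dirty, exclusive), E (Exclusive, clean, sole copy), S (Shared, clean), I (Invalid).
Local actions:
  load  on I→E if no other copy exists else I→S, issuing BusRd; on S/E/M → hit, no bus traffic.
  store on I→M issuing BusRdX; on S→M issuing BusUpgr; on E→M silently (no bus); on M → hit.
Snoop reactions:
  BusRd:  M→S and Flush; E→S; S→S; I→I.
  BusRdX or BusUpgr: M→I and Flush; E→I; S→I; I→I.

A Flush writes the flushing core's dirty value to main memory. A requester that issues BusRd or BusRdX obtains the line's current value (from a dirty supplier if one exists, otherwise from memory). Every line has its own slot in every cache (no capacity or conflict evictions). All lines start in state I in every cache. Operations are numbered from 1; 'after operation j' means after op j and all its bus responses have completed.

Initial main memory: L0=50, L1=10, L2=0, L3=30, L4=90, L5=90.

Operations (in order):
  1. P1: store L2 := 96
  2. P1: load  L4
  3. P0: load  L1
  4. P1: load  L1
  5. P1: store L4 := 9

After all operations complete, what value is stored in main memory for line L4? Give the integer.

memory[L4] = 90

  op1 P1: store L2 := 96 → I/M on L2; bus BusRdX; mem=0
  op2 P1: load  L4 → I/E on L4; bus BusRd; mem=90
  op3 P0: load  L1 → E/I on L1; bus BusRd; mem=10
  op4 P1: load  L1 → S/S on L1; bus BusRd; mem=10
  op5 P1: store L4 := 9 → I/M on L4; bus (none); mem=90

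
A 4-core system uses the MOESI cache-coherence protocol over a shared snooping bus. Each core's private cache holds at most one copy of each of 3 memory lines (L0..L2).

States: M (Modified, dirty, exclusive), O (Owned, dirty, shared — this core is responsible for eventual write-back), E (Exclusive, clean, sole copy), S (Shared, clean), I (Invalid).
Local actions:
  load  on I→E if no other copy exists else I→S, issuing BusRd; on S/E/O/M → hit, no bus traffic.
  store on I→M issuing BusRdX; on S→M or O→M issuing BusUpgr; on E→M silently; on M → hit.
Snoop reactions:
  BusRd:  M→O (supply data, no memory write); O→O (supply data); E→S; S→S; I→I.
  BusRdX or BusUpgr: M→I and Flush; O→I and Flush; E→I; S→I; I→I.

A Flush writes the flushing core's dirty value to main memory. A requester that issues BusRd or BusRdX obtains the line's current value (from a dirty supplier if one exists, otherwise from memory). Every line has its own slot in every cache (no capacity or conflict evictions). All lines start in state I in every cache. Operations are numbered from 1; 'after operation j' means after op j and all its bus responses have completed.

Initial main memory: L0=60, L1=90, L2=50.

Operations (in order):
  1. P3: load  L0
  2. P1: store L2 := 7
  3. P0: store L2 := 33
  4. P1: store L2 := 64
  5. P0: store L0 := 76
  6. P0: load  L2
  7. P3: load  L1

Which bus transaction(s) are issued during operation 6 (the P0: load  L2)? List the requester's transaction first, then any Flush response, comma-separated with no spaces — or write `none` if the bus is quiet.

bus = BusRd

  op1 P3: load  L0 → I/I/I/E on L0; bus BusRd; mem=60
  op2 P1: store L2 := 7 → I/M/I/I on L2; bus BusRdX; mem=50
  op3 P0: store L2 := 33 → M/I/I/I on L2; bus BusRdX Flush; mem=7
  op4 P1: store L2 := 64 → I/M/I/I on L2; bus BusRdX Flush; mem=33
  op5 P0: store L0 := 76 → M/I/I/I on L0; bus BusRdX; mem=60
  op6 P0: load  L2 → S/O/I/I on L2; bus BusRd; mem=33
  op7 P3: load  L1 → I/I/I/E on L1; bus BusRd; mem=90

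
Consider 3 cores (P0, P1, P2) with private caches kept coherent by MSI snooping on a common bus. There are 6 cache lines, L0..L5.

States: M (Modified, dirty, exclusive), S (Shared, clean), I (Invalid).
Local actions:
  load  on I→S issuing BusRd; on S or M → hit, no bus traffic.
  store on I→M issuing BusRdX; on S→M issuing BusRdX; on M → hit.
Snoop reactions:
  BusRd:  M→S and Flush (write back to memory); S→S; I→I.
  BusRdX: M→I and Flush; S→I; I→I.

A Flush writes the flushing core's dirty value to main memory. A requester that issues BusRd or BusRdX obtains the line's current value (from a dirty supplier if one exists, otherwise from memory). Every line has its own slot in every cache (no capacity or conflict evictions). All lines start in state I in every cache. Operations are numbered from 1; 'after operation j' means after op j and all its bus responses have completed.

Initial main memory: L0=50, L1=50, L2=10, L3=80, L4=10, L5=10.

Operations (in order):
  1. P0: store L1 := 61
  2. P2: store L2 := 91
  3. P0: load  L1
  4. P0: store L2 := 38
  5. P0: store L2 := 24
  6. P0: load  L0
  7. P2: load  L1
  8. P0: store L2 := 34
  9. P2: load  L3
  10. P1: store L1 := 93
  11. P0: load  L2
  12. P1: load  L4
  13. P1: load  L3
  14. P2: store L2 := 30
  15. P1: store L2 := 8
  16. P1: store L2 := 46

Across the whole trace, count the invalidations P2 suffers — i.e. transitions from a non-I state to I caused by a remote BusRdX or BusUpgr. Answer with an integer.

invalidations = 3

1. P0: store L1 := 61  bus=[BusRdX]  L1: P0=M P1=I P2=I  mem[L1]=50
2. P2: store L2 := 91  bus=[BusRdX]  L2: P0=I P1=I P2=M  mem[L2]=10
3. P0: load  L1  bus=[-]  L1: P0=M P1=I P2=I  mem[L1]=50
4. P0: store L2 := 38  bus=[BusRdX,Flush]  L2: P0=M P1=I P2=I  mem[L2]=91
5. P0: store L2 := 24  bus=[-]  L2: P0=M P1=I P2=I  mem[L2]=91
6. P0: load  L0  bus=[BusRd]  L0: P0=S P1=I P2=I  mem[L0]=50
7. P2: load  L1  bus=[BusRd,Flush]  L1: P0=S P1=I P2=S  mem[L1]=61
8. P0: store L2 := 34  bus=[-]  L2: P0=M P1=I P2=I  mem[L2]=91
9. P2: load  L3  bus=[BusRd]  L3: P0=I P1=I P2=S  mem[L3]=80
10. P1: store L1 := 93  bus=[BusRdX]  L1: P0=I P1=M P2=I  mem[L1]=61
11. P0: load  L2  bus=[-]  L2: P0=M P1=I P2=I  mem[L2]=91
12. P1: load  L4  bus=[BusRd]  L4: P0=I P1=S P2=I  mem[L4]=10
13. P1: load  L3  bus=[BusRd]  L3: P0=I P1=S P2=S  mem[L3]=80
14. P2: store L2 := 30  bus=[BusRdX,Flush]  L2: P0=I P1=I P2=M  mem[L2]=34
15. P1: store L2 := 8  bus=[BusRdX,Flush]  L2: P0=I P1=M P2=I  mem[L2]=30
16. P1: store L2 := 46  bus=[-]  L2: P0=I P1=M P2=I  mem[L2]=30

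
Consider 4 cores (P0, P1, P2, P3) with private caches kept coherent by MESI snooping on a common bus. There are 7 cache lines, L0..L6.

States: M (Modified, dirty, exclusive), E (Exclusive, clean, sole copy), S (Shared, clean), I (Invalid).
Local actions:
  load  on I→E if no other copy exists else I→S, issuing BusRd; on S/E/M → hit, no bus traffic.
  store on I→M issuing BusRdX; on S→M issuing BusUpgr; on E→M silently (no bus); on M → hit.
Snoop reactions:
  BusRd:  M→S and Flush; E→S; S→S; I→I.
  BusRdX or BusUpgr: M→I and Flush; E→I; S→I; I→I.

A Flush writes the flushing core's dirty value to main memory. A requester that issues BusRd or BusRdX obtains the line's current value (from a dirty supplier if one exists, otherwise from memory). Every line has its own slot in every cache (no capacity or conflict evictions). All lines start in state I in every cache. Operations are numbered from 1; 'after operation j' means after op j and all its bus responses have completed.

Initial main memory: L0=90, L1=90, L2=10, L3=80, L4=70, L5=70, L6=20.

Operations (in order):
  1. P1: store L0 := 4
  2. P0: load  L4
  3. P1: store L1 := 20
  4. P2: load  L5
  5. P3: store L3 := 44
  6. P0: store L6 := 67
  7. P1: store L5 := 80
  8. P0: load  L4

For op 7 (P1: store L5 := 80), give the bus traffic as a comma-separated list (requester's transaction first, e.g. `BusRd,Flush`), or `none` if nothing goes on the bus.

1. P1: store L0 := 4  bus=[BusRdX]  L0: P0=I P1=M P2=I P3=I  mem[L0]=90
2. P0: load  L4  bus=[BusRd]  L4: P0=E P1=I P2=I P3=I  mem[L4]=70
3. P1: store L1 := 20  bus=[BusRdX]  L1: P0=I P1=M P2=I P3=I  mem[L1]=90
4. P2: load  L5  bus=[BusRd]  L5: P0=I P1=I P2=E P3=I  mem[L5]=70
5. P3: store L3 := 44  bus=[BusRdX]  L3: P0=I P1=I P2=I P3=M  mem[L3]=80
6. P0: store L6 := 67  bus=[BusRdX]  L6: P0=M P1=I P2=I P3=I  mem[L6]=20
7. P1: store L5 := 80  bus=[BusRdX]  L5: P0=I P1=M P2=I P3=I  mem[L5]=70
8. P0: load  L4  bus=[-]  L4: P0=E P1=I P2=I P3=I  mem[L4]=70

bus = BusRdX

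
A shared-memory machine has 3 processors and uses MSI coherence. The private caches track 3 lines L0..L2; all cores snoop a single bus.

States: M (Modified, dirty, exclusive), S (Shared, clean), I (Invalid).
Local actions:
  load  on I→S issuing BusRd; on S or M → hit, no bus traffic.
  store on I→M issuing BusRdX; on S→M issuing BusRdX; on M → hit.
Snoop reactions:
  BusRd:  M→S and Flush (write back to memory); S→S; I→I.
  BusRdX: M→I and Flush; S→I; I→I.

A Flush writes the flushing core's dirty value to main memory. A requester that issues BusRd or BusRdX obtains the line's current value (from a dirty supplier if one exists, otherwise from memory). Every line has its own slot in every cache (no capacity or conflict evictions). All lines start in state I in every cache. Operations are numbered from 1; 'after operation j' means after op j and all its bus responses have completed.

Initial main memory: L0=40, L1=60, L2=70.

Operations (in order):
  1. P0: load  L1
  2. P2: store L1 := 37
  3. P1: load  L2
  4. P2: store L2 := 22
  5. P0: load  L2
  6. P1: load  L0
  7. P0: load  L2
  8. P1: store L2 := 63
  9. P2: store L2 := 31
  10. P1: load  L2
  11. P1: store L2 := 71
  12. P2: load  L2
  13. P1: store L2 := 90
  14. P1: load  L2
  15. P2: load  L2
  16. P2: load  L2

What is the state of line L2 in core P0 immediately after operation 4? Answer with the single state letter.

state = I

1. P0: load  L1  bus=[BusRd]  L1: P0=S P1=I P2=I  mem[L1]=60
2. P2: store L1 := 37  bus=[BusRdX]  L1: P0=I P1=I P2=M  mem[L1]=60
3. P1: load  L2  bus=[BusRd]  L2: P0=I P1=S P2=I  mem[L2]=70
4. P2: store L2 := 22  bus=[BusRdX]  L2: P0=I P1=I P2=M  mem[L2]=70
5. P0: load  L2  bus=[BusRd,Flush]  L2: P0=S P1=I P2=S  mem[L2]=22
6. P1: load  L0  bus=[BusRd]  L0: P0=I P1=S P2=I  mem[L0]=40
7. P0: load  L2  bus=[-]  L2: P0=S P1=I P2=S  mem[L2]=22
8. P1: store L2 := 63  bus=[BusRdX]  L2: P0=I P1=M P2=I  mem[L2]=22
9. P2: store L2 := 31  bus=[BusRdX,Flush]  L2: P0=I P1=I P2=M  mem[L2]=63
10. P1: load  L2  bus=[BusRd,Flush]  L2: P0=I P1=S P2=S  mem[L2]=31
11. P1: store L2 := 71  bus=[BusRdX]  L2: P0=I P1=M P2=I  mem[L2]=31
12. P2: load  L2  bus=[BusRd,Flush]  L2: P0=I P1=S P2=S  mem[L2]=71
13. P1: store L2 := 90  bus=[BusRdX]  L2: P0=I P1=M P2=I  mem[L2]=71
14. P1: load  L2  bus=[-]  L2: P0=I P1=M P2=I  mem[L2]=71
15. P2: load  L2  bus=[BusRd,Flush]  L2: P0=I P1=S P2=S  mem[L2]=90
16. P2: load  L2  bus=[-]  L2: P0=I P1=S P2=S  mem[L2]=90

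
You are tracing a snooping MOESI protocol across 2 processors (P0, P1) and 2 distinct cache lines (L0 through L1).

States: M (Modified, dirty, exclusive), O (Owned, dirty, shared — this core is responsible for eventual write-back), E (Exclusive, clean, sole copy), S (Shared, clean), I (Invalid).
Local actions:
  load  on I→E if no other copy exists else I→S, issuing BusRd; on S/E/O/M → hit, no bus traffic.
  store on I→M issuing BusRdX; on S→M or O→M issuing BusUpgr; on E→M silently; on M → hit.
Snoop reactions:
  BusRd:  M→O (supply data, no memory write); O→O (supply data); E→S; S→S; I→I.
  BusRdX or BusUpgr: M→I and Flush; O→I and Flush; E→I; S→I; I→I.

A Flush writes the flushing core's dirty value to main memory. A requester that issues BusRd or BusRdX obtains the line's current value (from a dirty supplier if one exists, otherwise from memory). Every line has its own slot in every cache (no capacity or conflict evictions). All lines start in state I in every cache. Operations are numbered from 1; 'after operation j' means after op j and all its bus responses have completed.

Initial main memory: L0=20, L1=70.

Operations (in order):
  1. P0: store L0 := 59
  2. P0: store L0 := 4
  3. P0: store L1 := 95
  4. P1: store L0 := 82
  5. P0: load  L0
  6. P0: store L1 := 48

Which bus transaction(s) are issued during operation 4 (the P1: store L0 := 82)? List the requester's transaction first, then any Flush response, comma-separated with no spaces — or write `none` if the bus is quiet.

  op1 P0: store L0 := 59 → M/I on L0; bus BusRdX; mem=20
  op2 P0: store L0 := 4 → M/I on L0; bus (none); mem=20
  op3 P0: store L1 := 95 → M/I on L1; bus BusRdX; mem=70
  op4 P1: store L0 := 82 → I/M on L0; bus BusRdX Flush; mem=4
  op5 P0: load  L0 → S/O on L0; bus BusRd; mem=4
  op6 P0: store L1 := 48 → M/I on L1; bus (none); mem=70

bus = BusRdX,Flush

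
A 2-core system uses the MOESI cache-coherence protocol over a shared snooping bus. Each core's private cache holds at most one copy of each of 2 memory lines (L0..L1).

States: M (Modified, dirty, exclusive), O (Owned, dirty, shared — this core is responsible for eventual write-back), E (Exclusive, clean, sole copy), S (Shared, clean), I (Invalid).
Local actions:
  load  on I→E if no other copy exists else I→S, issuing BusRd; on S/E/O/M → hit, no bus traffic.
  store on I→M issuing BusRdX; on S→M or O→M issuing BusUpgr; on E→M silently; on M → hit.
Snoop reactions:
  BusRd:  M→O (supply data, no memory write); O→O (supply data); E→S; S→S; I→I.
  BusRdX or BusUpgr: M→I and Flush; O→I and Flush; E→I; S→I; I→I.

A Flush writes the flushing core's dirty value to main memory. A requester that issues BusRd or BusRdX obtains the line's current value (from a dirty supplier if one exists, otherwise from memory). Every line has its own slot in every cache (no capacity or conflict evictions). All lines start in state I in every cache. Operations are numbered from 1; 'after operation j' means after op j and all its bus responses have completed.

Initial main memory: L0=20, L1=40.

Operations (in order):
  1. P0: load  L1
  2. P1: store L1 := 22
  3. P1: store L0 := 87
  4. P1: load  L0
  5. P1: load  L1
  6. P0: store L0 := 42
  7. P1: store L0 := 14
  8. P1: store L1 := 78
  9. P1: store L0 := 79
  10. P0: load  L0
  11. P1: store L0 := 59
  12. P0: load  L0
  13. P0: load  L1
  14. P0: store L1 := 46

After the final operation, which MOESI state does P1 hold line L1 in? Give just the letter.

1. P0: load  L1  bus=[BusRd]  L1: P0=E P1=I  mem[L1]=40
2. P1: store L1 := 22  bus=[BusRdX]  L1: P0=I P1=M  mem[L1]=40
3. P1: store L0 := 87  bus=[BusRdX]  L0: P0=I P1=M  mem[L0]=20
4. P1: load  L0  bus=[-]  L0: P0=I P1=M  mem[L0]=20
5. P1: load  L1  bus=[-]  L1: P0=I P1=M  mem[L1]=40
6. P0: store L0 := 42  bus=[BusRdX,Flush]  L0: P0=M P1=I  mem[L0]=87
7. P1: store L0 := 14  bus=[BusRdX,Flush]  L0: P0=I P1=M  mem[L0]=42
8. P1: store L1 := 78  bus=[-]  L1: P0=I P1=M  mem[L1]=40
9. P1: store L0 := 79  bus=[-]  L0: P0=I P1=M  mem[L0]=42
10. P0: load  L0  bus=[BusRd]  L0: P0=S P1=O  mem[L0]=42
11. P1: store L0 := 59  bus=[BusUpgr]  L0: P0=I P1=M  mem[L0]=42
12. P0: load  L0  bus=[BusRd]  L0: P0=S P1=O  mem[L0]=42
13. P0: load  L1  bus=[BusRd]  L1: P0=S P1=O  mem[L1]=40
14. P0: store L1 := 46  bus=[BusUpgr,Flush]  L1: P0=M P1=I  mem[L1]=78

state = I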